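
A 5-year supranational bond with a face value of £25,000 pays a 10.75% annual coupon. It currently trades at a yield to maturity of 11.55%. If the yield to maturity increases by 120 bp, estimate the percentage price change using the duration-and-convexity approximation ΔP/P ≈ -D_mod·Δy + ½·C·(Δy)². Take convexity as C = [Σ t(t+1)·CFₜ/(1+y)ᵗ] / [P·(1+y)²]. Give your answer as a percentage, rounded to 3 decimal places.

-4.283%

With y = 0.1155:
  t   CF        PV=CF/(1+0.1155)^t    t·PV        t(t+1)·PV
  1     2,687.50     2,409.2335     2,409.2335       4,818.4671
  2     2,687.50     2,159.7790     4,319.5581      12,958.6743
  3     2,687.50     1,936.1533     5,808.4600      23,233.8400
  4     2,687.50     1,735.6821     6,942.7282      34,713.6412
  5    27,687.50    16,030.0867    80,150.4334     480,902.6001
  Σ                 24,270.9346    99,630.4132     556,627.2227
P = 24,270.9346; D_Mac = 4.10493 yrs; D_mod = 3.67990 yrs; C = 18.43057.
Duration effect: -3.67990 × (+0.012) = -0.044159
Convexity effect: 0.5 × 18.43057 × (0.012)² = +0.0013270
ΔP/P ≈ -0.044159 + 0.0013270 = -0.042832 = -4.2832%.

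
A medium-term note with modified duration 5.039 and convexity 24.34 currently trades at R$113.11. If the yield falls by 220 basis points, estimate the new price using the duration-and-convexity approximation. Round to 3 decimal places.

Duration effect: -D_mod·Δy = -5.039 × (-0.022) = +0.110858
Convexity effect: ½·C·(Δy)² = 0.5 × 24.34 × (-0.022)² = +0.00589028
ΔP/P ≈ +0.110858 + 0.00589028 = +0.11674828
New price ≈ 113.11 × (1 + 0.11674828) = 126.3153979508.

R$126.315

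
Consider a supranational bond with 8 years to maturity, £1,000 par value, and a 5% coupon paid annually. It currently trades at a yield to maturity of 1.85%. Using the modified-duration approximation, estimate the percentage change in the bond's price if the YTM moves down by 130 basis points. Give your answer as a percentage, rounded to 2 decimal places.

+8.84%

Periodic yield y = 0.0185. Modified duration first:
  t   CF        PV=CF/(1+0.0185)^t    t·PV
  1        50.00        49.0918        49.0918
  2        50.00        48.2001        96.4002
  3        50.00        47.3246       141.9738
  4        50.00        46.4650       185.8600
  5        50.00        45.6210       228.1050
  6        50.00        44.7923       268.7541
  7        50.00        43.9787       307.8512
  8     1,050.00       906.7781     7,254.2250
  Σ                  1,232.2517     8,532.2610
P = 1,232.2517; D_Mac = 6.92412 yrs; D_mod = 6.92412/(1+0.0185) = 6.79835 yrs.
ΔP/P ≈ -D_mod · Δy = -6.79835 × (-0.013) = +0.088379 = +8.8379%.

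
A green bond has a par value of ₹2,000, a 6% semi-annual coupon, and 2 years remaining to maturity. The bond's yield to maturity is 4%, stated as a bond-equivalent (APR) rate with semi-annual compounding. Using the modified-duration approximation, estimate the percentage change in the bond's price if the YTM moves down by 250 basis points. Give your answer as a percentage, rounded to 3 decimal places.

+4.696%

Periodic yield y = 0.02. Modified duration first:
  t   CF        PV=CF/(1+0.02)^t    t·PV
  1        60.00        58.8235        58.8235
  2        60.00        57.6701       115.3403
  3        60.00        56.5393       169.6180
  4     2,060.00     1,903.1216     7,612.4863
  Σ                  2,076.1546     7,956.2681
P = 2,076.1546; D_Mac = 3.83221 half-year periods = 1.91611 yrs; D_mod = 1.91611/(1+0.02) = 1.87854 yrs.
ΔP/P ≈ -D_mod · Δy = -1.87854 × (-0.025) = +0.046963 = +4.6963%.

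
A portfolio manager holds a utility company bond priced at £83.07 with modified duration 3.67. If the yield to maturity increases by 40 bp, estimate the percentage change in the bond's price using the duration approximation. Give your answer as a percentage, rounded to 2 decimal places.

Duration approximation: ΔP/P ≈ -D_mod · Δy = -3.67 × (+0.004) = -0.014680.
As a percentage: -1.4680%.

-1.47%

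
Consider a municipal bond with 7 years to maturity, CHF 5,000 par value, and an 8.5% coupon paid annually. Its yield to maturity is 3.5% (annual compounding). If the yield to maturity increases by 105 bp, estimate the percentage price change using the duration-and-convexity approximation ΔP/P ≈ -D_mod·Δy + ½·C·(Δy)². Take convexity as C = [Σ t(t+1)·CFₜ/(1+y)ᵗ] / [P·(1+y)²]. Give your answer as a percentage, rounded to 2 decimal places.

With y = 0.035:
  t   CF        PV=CF/(1+0.035)^t    t·PV        t(t+1)·PV
  1       425.00       410.6280       410.6280         821.2560
  2       425.00       396.7420       793.4841       2,380.4523
  3       425.00       383.3256     1,149.9769       4,599.9078
  4       425.00       370.3629     1,481.4518       7,407.2589
  5       425.00       357.8386     1,789.1930      10,735.1579
  6       425.00       345.7378     2,074.4266      14,520.9865
  7     5,425.00     4,264.0010    29,848.0067     238,784.0539
  Σ                  6,528.6360    37,547.1672     279,249.0733
P = 6,528.6360; D_Mac = 5.75115 yrs; D_mod = 5.55667 yrs; C = 39.92901.
Duration effect: -5.55667 × (+0.0105) = -0.058345
Convexity effect: 0.5 × 39.92901 × (0.0105)² = +0.0022011
ΔP/P ≈ -0.058345 + 0.0022011 = -0.056144 = -5.6144%.

-5.61%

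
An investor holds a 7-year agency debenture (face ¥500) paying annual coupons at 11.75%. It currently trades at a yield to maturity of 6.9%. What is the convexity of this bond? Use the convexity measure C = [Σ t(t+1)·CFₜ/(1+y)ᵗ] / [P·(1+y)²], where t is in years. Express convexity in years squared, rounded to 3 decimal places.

33.865

With y = 0.069:
  t   CF        PV=CF/(1+0.069)^t    t·PV        t(t+1)·PV
  1        58.75        54.9579        54.9579         109.9158
  2        58.75        51.4106       102.8211         308.4634
  3        58.75        48.0922       144.2766         577.1065
  4        58.75        44.9880       179.9522         899.7608
  5        58.75        42.0842       210.4211       1,262.5268
  6        58.75        39.3678       236.2071       1,653.4495
  7       558.75       350.2463     2,451.7243      19,613.7948
  Σ                    631.1471     3,380.3604      24,425.0176
P = 631.1471.
Convexity = Σ t(t+1)·PV / [P·(1+y)²] = 24,425.0176 / (631.1471 × 1.142761) = 33.86483.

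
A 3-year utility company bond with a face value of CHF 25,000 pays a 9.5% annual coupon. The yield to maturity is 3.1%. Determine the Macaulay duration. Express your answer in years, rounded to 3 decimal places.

Periodic yield y = 0.031. Discount each cash flow and weight by its year:
  t   CF        PV=CF/(1+0.031)^t    t·PV
  1     2,375.00     2,303.5887     2,303.5887
  2     2,375.00     2,234.3247     4,468.6494
  3    27,375.00    24,979.1774    74,937.5321
  Σ                 29,517.0908    81,709.7703
Price P = Σ PV = 29,517.0908.
Macaulay duration = Σ(t·PV) / P = 81,709.7703 / 29,517.0908 = 2.76822 years.

2.768 years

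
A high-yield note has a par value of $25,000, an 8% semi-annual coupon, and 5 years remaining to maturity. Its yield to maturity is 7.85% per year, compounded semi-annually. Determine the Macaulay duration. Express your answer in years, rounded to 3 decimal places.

4.220 years

Periodic yield y = 0.03925. Discount each cash flow and weight by its period:
  t   CF        PV=CF/(1+0.03925)^t    t·PV
  1     1,000.00       962.2324       962.2324
  2     1,000.00       925.8912     1,851.7823
  3     1,000.00       890.9224     2,672.7673
  4     1,000.00       857.2744     3,429.0977
  5     1,000.00       824.8972     4,124.4860
  6     1,000.00       793.7428     4,762.4568
  7     1,000.00       763.7650     5,346.3552
  8     1,000.00       734.9194     5,879.3555
  9     1,000.00       707.1633     6,364.4695
  10   26,000.00    17,691.8405   176,918.4053
  Σ                 25,152.6487   212,311.4081
Price P = Σ PV = 25,152.6487.
Macaulay duration = Σ(t·PV) / P = 212,311.4081 / 25,152.6487 = 8.44092 half-year periods.
In years: 8.44092 / 2 = 4.22046 years.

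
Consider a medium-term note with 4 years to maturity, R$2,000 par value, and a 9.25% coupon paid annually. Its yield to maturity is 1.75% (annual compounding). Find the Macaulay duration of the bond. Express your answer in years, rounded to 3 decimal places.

3.581 years

Periodic yield y = 0.0175. Discount each cash flow and weight by its year:
  t   CF        PV=CF/(1+0.0175)^t    t·PV
  1       185.00       181.8182       181.8182
  2       185.00       178.6911       357.3822
  3       185.00       175.6178       526.8533
  4     2,185.00     2,038.5143     8,154.0573
  Σ                  2,574.6414     9,220.1110
Price P = Σ PV = 2,574.6414.
Macaulay duration = Σ(t·PV) / P = 9,220.1110 / 2,574.6414 = 3.58112 years.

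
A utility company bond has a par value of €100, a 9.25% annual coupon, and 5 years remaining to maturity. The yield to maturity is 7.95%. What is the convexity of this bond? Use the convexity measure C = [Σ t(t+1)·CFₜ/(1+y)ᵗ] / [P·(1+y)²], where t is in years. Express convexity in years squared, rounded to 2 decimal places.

20.60

With y = 0.0795:
  t   CF        PV=CF/(1+0.0795)^t    t·PV        t(t+1)·PV
  1         9.25         8.5688         8.5688          17.1376
  2         9.25         7.9377        15.8755          47.6264
  3         9.25         7.3532        22.0595          88.2379
  4         9.25         6.8116        27.2465         136.2326
  5       109.25        74.5261       372.6303       2,235.7821
  Σ                    105.1974       446.3806       2,525.0165
P = 105.1974.
Convexity = Σ t(t+1)·PV / [P·(1+y)²] = 2,525.0165 / (105.1974 × 1.165320) = 20.59748.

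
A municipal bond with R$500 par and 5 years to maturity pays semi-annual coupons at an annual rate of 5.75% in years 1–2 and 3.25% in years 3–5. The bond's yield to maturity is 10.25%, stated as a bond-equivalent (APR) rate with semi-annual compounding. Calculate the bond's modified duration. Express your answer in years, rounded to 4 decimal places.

Periodic yield y = 0.05125. First find Macaulay duration:
  t   CF        PV=CF/(1+0.05125)^t    t·PV
  1       14.375        13.6742        13.6742
  2       14.375        13.0076        26.0151
  3       14.375        12.3734        37.1203
  4       14.375        11.7702        47.0808
  5        8.125         6.3284        31.6420
  6        8.125         6.0199        36.1192
  7        8.125         5.7264        40.0848
  8        8.125         5.4472        43.5778
  9        8.125         5.1817        46.6350
  10     508.125       308.2552     3,082.5524
  Σ                    387.7842     3,404.5016
P = 387.7842; Macaulay duration = 3,404.5016 / 387.7842 = 8.77937 half-year periods = 4.38969 years.
Modified duration = D_Mac / (1 + y) = 4.38969 / 1.05125 = 4.17568 years.

4.1757 years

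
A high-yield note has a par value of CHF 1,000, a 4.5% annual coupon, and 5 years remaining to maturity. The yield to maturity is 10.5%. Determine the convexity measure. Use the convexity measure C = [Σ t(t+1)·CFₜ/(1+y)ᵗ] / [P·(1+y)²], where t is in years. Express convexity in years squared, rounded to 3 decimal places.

21.478

With y = 0.105:
  t   CF        PV=CF/(1+0.105)^t    t·PV        t(t+1)·PV
  1        45.00        40.7240        40.7240          81.4480
  2        45.00        36.8543        73.7086         221.1257
  3        45.00        33.3523       100.0569         400.2275
  4        45.00        30.1831       120.7323         603.6614
  5     1,045.00       634.3149     3,171.5744      19,029.4464
  Σ                    775.4285     3,506.7961      20,335.9090
P = 775.4285.
Convexity = Σ t(t+1)·PV / [P·(1+y)²] = 20,335.9090 / (775.4285 × 1.221025) = 21.47817.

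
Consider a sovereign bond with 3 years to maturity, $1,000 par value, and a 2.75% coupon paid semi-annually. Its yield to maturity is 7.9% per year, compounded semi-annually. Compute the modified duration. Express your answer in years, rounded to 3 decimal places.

Periodic yield y = 0.0395. First find Macaulay duration:
  t   CF        PV=CF/(1+0.0395)^t    t·PV
  1        13.75        13.2275        13.2275
  2        13.75        12.7249        25.4498
  3        13.75        12.2413        36.7240
  4        13.75        11.7762        47.1048
  5        13.75        11.3287        56.6435
  6     1,013.75       803.4963     4,820.9781
  Σ                    864.7950     5,000.1277
P = 864.7950; Macaulay duration = 5,000.1277 / 864.7950 = 5.78186 half-year periods = 2.89093 years.
Modified duration = D_Mac / (1 + y) = 2.89093 / 1.0395 = 2.78108 years.

2.781 years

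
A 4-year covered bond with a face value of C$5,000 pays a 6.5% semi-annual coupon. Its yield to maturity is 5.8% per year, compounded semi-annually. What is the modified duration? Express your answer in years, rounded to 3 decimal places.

Periodic yield y = 0.029. First find Macaulay duration:
  t   CF        PV=CF/(1+0.029)^t    t·PV
  1       162.50       157.9203       157.9203
  2       162.50       153.4697       306.9394
  3       162.50       149.1445       447.4335
  4       162.50       144.9412       579.7648
  5       162.50       140.8564       704.2818
  6       162.50       136.8867       821.3199
  7       162.50       133.0288       931.2017
  8     5,162.50     4,107.1169    32,856.9354
  Σ                  5,123.3645    36,805.7969
P = 5,123.3645; Macaulay duration = 36,805.7969 / 5,123.3645 = 7.18391 half-year periods = 3.59196 years.
Modified duration = D_Mac / (1 + y) = 3.59196 / 1.029 = 3.49072 years.

3.491 years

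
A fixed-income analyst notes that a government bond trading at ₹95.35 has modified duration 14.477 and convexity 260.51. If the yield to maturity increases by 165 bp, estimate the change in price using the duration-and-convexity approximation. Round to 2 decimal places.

-₹19.40

Duration effect: -D_mod·Δy = -14.477 × (+0.0165) = -0.2388705
Convexity effect: ½·C·(Δy)² = 0.5 × 260.51 × (0.0165)² = +0.03546192375
ΔP/P ≈ -0.2388705 + 0.03546192375 = -0.20340857625
ΔP ≈ 95.35 × (-0.20340857625) = -19.3950077454375.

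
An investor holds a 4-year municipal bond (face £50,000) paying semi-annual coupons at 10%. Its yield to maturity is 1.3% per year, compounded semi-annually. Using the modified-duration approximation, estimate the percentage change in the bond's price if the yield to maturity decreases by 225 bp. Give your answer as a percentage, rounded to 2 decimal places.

+7.79%

Periodic yield y = 0.0065. Modified duration first:
  t   CF        PV=CF/(1+0.0065)^t    t·PV
  1     2,500.00     2,483.8549     2,483.8549
  2     2,500.00     2,467.8142     4,935.6283
  3     2,500.00     2,451.8770     7,355.6309
  4     2,500.00     2,436.0427     9,744.1707
  5     2,500.00     2,420.3107    12,101.5533
  6     2,500.00     2,404.6802    14,428.0814
  7     2,500.00     2,389.1508    16,724.0553
  8    52,500.00    49,848.1528   398,785.2225
  Σ                 66,901.8832   466,558.1972
P = 66,901.8832; D_Mac = 6.97377 half-year periods = 3.48688 yrs; D_mod = 3.48688/(1+0.0065) = 3.46437 yrs.
ΔP/P ≈ -D_mod · Δy = -3.46437 × (-0.0225) = +0.077948 = +7.7948%.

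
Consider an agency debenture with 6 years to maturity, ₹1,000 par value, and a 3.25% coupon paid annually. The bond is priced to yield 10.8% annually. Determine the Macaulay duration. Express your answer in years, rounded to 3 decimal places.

Periodic yield y = 0.108. Discount each cash flow and weight by its year:
  t   CF        PV=CF/(1+0.108)^t    t·PV
  1        32.50        29.3321        29.3321
  2        32.50        26.4730        52.9461
  3        32.50        23.8926        71.6779
  4        32.50        21.5638        86.2550
  5        32.50        19.4619        97.3093
  6     1,032.50       558.0222     3,348.1334
  Σ                    678.7457     3,685.6538
Price P = Σ PV = 678.7457.
Macaulay duration = Σ(t·PV) / P = 3,685.6538 / 678.7457 = 5.43010 years.

5.430 years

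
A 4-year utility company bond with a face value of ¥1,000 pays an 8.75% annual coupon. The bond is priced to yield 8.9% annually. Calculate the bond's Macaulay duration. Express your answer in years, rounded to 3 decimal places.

Periodic yield y = 0.089. Discount each cash flow and weight by its year:
  t   CF        PV=CF/(1+0.089)^t    t·PV
  1        87.50        80.3489        80.3489
  2        87.50        73.7823       147.5646
  3        87.50        67.7524       203.2571
  4     1,087.50       773.2461     3,092.9845
  Σ                    995.1297     3,524.1551
Price P = Σ PV = 995.1297.
Macaulay duration = Σ(t·PV) / P = 3,524.1551 / 995.1297 = 3.54140 years.

3.541 years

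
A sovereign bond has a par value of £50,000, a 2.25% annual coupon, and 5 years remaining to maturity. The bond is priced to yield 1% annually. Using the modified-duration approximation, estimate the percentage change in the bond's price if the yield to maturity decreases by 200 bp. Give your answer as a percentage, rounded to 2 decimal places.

Periodic yield y = 0.01. Modified duration first:
  t   CF        PV=CF/(1+0.01)^t    t·PV
  1     1,125.00     1,113.8614     1,113.8614
  2     1,125.00     1,102.8331     2,205.6661
  3     1,125.00     1,091.9139     3,275.7417
  4     1,125.00     1,081.1029     4,324.4116
  5    51,125.00    48,643.6833   243,218.4164
  Σ                 53,033.3945   254,138.0972
P = 53,033.3945; D_Mac = 4.79204 yrs; D_mod = 4.79204/(1+0.01) = 4.74459 yrs.
ΔP/P ≈ -D_mod · Δy = -4.74459 × (-0.02) = +0.094892 = +9.4892%.

+9.49%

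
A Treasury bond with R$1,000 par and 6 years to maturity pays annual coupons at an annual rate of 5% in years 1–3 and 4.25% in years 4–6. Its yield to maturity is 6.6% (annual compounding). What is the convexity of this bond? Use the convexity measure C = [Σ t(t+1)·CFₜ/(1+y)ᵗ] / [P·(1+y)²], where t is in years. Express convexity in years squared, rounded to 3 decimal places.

31.336

With y = 0.066:
  t   CF        PV=CF/(1+0.066)^t    t·PV        t(t+1)·PV
  1        50.00        46.9043        46.9043          93.8086
  2        50.00        44.0003        88.0006         264.0018
  3        50.00        41.2761       123.8282         495.3129
  4        42.50        32.9124       131.6498         658.2488
  5        42.50        30.8747       154.3736         926.2413
  6     1,042.50       710.4489     4,262.6933      29,838.8531
  Σ                    906.4167     4,807.4498      32,276.4666
P = 906.4167.
Convexity = Σ t(t+1)·PV / [P·(1+y)²] = 32,276.4666 / (906.4167 × 1.136356) = 31.33601.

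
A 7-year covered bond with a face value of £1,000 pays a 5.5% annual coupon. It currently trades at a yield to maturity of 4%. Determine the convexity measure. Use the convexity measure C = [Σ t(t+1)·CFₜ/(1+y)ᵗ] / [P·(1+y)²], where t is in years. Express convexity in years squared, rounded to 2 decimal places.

42.42

With y = 0.04:
  t   CF        PV=CF/(1+0.04)^t    t·PV        t(t+1)·PV
  1        55.00        52.8846        52.8846         105.7692
  2        55.00        50.8506       101.7012         305.1036
  3        55.00        48.8948       146.6844         586.7376
  4        55.00        47.0142       188.0569         940.2846
  5        55.00        45.2060       226.0300       1,356.1797
  6        55.00        43.4673       260.8038       1,825.6266
  7     1,055.00       801.7133     5,611.9931      44,895.9444
  Σ                  1,090.0308     6,588.1539      50,015.6457
P = 1,090.0308.
Convexity = Σ t(t+1)·PV / [P·(1+y)²] = 50,015.6457 / (1,090.0308 × 1.081600) = 42.42291.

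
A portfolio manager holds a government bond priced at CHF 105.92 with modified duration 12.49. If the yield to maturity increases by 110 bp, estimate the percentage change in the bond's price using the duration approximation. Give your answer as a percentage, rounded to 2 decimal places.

Duration approximation: ΔP/P ≈ -D_mod · Δy = -12.49 × (+0.011) = -0.137390.
As a percentage: -13.7390%.

-13.74%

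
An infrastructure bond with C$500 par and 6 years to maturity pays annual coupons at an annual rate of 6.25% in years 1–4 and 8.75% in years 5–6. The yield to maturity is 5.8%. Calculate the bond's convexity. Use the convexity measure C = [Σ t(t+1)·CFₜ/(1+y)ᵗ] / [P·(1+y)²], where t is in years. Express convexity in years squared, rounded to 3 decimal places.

30.902

With y = 0.058:
  t   CF        PV=CF/(1+0.058)^t    t·PV        t(t+1)·PV
  1        31.25        29.5369        29.5369          59.0737
  2        31.25        27.9176        55.8353         167.5058
  3        31.25        26.3872        79.1615         316.6462
  4        31.25        24.9406        99.7625         498.8125
  5        43.75        33.0027       165.0136         990.0816
  6       543.75       387.6906     2,326.1436      16,283.0049
  Σ                    529.4756     2,755.4533      18,315.1248
P = 529.4756.
Convexity = Σ t(t+1)·PV / [P·(1+y)²] = 18,315.1248 / (529.4756 × 1.119364) = 30.90243.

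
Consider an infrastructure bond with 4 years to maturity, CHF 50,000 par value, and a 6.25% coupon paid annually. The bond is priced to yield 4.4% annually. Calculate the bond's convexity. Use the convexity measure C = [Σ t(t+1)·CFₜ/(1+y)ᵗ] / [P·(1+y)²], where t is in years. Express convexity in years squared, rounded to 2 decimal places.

With y = 0.044:
  t   CF        PV=CF/(1+0.044)^t    t·PV        t(t+1)·PV
  1     3,125.00     2,993.2950     2,993.2950       5,986.5900
  2     3,125.00     2,867.1408     5,734.2816      17,202.8449
  3     3,125.00     2,746.3035     8,238.9104      32,955.6416
  4    53,125.00    44,719.5010   178,878.0038     894,390.0190
  Σ                 53,326.2403   195,844.4909     950,535.0957
P = 53,326.2403.
Convexity = Σ t(t+1)·PV / [P·(1+y)²] = 950,535.0957 / (53,326.2403 × 1.089936) = 16.35408.

16.35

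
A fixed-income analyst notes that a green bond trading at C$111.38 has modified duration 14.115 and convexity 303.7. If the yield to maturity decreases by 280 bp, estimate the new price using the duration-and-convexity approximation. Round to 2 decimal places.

Duration effect: -D_mod·Δy = -14.115 × (-0.028) = +0.395220
Convexity effect: ½·C·(Δy)² = 0.5 × 303.7 × (-0.028)² = +0.1190504
ΔP/P ≈ +0.395220 + 0.1190504 = +0.5142704
New price ≈ 111.38 × (1 + 0.5142704) = 168.659437152.

C$168.66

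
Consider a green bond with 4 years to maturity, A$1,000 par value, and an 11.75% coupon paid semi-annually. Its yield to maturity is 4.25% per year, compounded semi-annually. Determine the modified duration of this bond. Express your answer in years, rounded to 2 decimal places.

Periodic yield y = 0.02125. First find Macaulay duration:
  t   CF        PV=CF/(1+0.02125)^t    t·PV
  1        58.75        57.5275        57.5275
  2        58.75        56.3305       112.6610
  3        58.75        55.1584       165.4752
  4        58.75        54.0107       216.0427
  5        58.75        52.8868       264.4341
  6        58.75        51.7864       310.7182
  7        58.75        50.7088       354.9616
  8     1,058.75       894.8224     7,158.5795
  Σ                  1,273.2316     8,640.4000
P = 1,273.2316; Macaulay duration = 8,640.4000 / 1,273.2316 = 6.78620 half-year periods = 3.39310 years.
Modified duration = D_Mac / (1 + y) = 3.39310 / 1.02125 = 3.32250 years.

3.32 years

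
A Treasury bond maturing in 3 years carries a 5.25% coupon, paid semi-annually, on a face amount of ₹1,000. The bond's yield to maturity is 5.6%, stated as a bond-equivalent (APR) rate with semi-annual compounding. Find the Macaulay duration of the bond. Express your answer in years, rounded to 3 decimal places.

2.814 years

Periodic yield y = 0.028. Discount each cash flow and weight by its period:
  t   CF        PV=CF/(1+0.028)^t    t·PV
  1        26.25        25.5350        25.5350
  2        26.25        24.8395        49.6790
  3        26.25        24.1630        72.4889
  4        26.25        23.5048        94.0193
  5        26.25        22.8646       114.3230
  6     1,026.25       869.5498     5,217.2991
  Σ                    990.4568     5,573.3443
Price P = Σ PV = 990.4568.
Macaulay duration = Σ(t·PV) / P = 5,573.3443 / 990.4568 = 5.62704 half-year periods.
In years: 5.62704 / 2 = 2.81352 years.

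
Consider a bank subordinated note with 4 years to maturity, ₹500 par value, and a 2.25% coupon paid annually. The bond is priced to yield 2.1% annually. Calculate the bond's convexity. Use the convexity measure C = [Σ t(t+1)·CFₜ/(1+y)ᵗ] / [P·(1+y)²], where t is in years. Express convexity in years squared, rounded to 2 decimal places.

With y = 0.021:
  t   CF        PV=CF/(1+0.021)^t    t·PV        t(t+1)·PV
  1        11.25        11.0186        11.0186          22.0372
  2        11.25        10.7920        21.5840          64.7519
  3        11.25        10.5700        31.7100         126.8401
  4       511.25       470.4683     1,881.8731       9,409.3657
  Σ                    502.8489     1,946.1857       9,622.9949
P = 502.8489.
Convexity = Σ t(t+1)·PV / [P·(1+y)²] = 9,622.9949 / (502.8489 × 1.042441) = 18.35783.

18.36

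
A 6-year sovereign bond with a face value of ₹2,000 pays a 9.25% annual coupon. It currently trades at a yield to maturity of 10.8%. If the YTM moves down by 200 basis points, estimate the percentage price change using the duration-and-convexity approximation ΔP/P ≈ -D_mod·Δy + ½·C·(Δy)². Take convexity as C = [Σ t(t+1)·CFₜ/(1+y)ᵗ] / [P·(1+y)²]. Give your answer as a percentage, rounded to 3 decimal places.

With y = 0.108:
  t   CF        PV=CF/(1+0.108)^t    t·PV        t(t+1)·PV
  1       185.00       166.9675       166.9675         333.9350
  2       185.00       150.6927       301.3854         904.1562
  3       185.00       136.0042       408.0127       1,632.0509
  4       185.00       122.7475       490.9900       2,454.9502
  5       185.00       110.7830       553.9148       3,323.4885
  6     2,185.00     1,180.8993     7,085.3960      49,597.7722
  Σ                  1,868.0942     9,006.6664      58,246.3529
P = 1,868.0942; D_Mac = 4.82131 yrs; D_mod = 4.35137 yrs; C = 25.39747.
Duration effect: -4.35137 × (-0.02) = +0.087027
Convexity effect: 0.5 × 25.39747 × (-0.02)² = +0.0050795
ΔP/P ≈ +0.087027 + 0.0050795 = +0.092107 = +9.2107%.

+9.211%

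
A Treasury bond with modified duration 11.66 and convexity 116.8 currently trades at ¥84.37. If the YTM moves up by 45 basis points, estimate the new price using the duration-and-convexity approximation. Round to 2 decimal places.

¥80.04

Duration effect: -D_mod·Δy = -11.66 × (+0.0045) = -0.052470
Convexity effect: ½·C·(Δy)² = 0.5 × 116.8 × (0.0045)² = +0.0011826
ΔP/P ≈ -0.052470 + 0.0011826 = -0.0512874
New price ≈ 84.37 × (1 - 0.0512874) = 80.042882062.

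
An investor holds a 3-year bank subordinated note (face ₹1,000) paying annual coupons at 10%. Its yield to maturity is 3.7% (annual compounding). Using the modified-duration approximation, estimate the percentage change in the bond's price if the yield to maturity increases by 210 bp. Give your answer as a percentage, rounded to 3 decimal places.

-5.583%

Periodic yield y = 0.037. Modified duration first:
  t   CF        PV=CF/(1+0.037)^t    t·PV
  1       100.00        96.4320        96.4320
  2       100.00        92.9913       185.9827
  3     1,100.00       986.4076     2,959.2228
  Σ                  1,175.8310     3,241.6375
P = 1,175.8310; D_Mac = 2.75689 yrs; D_mod = 2.75689/(1+0.037) = 2.65853 yrs.
ΔP/P ≈ -D_mod · Δy = -2.65853 × (+0.021) = -0.055829 = -5.5829%.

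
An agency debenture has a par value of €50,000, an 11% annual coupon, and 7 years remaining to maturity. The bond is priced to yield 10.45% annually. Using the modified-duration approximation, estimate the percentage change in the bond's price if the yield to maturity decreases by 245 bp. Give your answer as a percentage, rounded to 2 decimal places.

+11.66%

Periodic yield y = 0.1045. Modified duration first:
  t   CF        PV=CF/(1+0.1045)^t    t·PV
  1     5,500.00     4,979.6288     4,979.6288
  2     5,500.00     4,508.4914     9,016.9829
  3     5,500.00     4,081.9298    12,245.7893
  4     5,500.00     3,695.7264    14,782.9055
  5     5,500.00     3,346.0628    16,730.3140
  6     5,500.00     3,029.4819    18,176.8917
  7    55,500.00    27,677.8876   193,745.2134
  Σ                 51,319.2087   269,677.7255
P = 51,319.2087; D_Mac = 5.25491 yrs; D_mod = 5.25491/(1+0.1045) = 4.75773 yrs.
ΔP/P ≈ -D_mod · Δy = -4.75773 × (-0.0245) = +0.116564 = +11.6564%.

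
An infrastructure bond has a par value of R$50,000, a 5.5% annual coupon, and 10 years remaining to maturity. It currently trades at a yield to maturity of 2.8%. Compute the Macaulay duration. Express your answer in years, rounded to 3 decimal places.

Periodic yield y = 0.028. Discount each cash flow and weight by its year:
  t   CF        PV=CF/(1+0.028)^t    t·PV
  1     2,750.00     2,675.0973     2,675.0973
  2     2,750.00     2,602.2347     5,204.4694
  3     2,750.00     2,531.3567     7,594.0701
  4     2,750.00     2,462.4093     9,849.6370
  5     2,750.00     2,395.3397    11,976.6987
  6     2,750.00     2,330.0970    13,980.5822
  7     2,750.00     2,266.6313    15,866.4194
  8     2,750.00     2,204.8943    17,639.1545
  9     2,750.00     2,144.8388    19,303.5494
  10   52,750.00    40,021.3116   400,213.1159
  Σ                 61,634.2108   504,302.7940
Price P = Σ PV = 61,634.2108.
Macaulay duration = Σ(t·PV) / P = 504,302.7940 / 61,634.2108 = 8.18219 years.

8.182 years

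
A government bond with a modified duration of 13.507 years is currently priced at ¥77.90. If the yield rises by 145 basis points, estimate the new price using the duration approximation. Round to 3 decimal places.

Duration approximation: ΔP/P ≈ -D_mod · Δy = -13.507 × (+0.0145) = -0.1958515.
New price ≈ 77.90 × (1 - 0.1958515) = 62.64316815.

¥62.643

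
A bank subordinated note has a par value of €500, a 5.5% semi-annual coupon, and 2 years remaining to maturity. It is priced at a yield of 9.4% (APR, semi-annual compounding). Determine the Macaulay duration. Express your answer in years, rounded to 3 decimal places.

Periodic yield y = 0.047. Discount each cash flow and weight by its period:
  t   CF        PV=CF/(1+0.047)^t    t·PV
  1        13.75        13.1328        13.1328
  2        13.75        12.5432        25.0865
  3        13.75        11.9802        35.9405
  4       513.75       427.5285     1,710.1141
  Σ                    465.1847     1,784.2738
Price P = Σ PV = 465.1847.
Macaulay duration = Σ(t·PV) / P = 1,784.2738 / 465.1847 = 3.83562 half-year periods.
In years: 3.83562 / 2 = 1.91781 years.

1.918 years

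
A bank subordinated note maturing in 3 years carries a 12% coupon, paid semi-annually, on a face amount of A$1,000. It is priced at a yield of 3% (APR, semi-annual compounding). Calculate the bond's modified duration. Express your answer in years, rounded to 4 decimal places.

2.6148 years

Periodic yield y = 0.015. First find Macaulay duration:
  t   CF        PV=CF/(1+0.015)^t    t·PV
  1        60.00        59.1133        59.1133
  2        60.00        58.2397       116.4794
  3        60.00        57.3790       172.1371
  4        60.00        56.5311       226.1242
  5        60.00        55.6956       278.4781
  6     1,060.00       969.4147     5,816.4883
  Σ                  1,256.3734     6,668.8204
P = 1,256.3734; Macaulay duration = 6,668.8204 / 1,256.3734 = 5.30799 half-year periods = 2.65400 years.
Modified duration = D_Mac / (1 + y) = 2.65400 / 1.015 = 2.61477 years.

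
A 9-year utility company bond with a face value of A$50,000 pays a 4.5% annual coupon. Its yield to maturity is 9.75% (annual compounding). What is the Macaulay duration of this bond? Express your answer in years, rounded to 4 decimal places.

7.2617 years

Periodic yield y = 0.0975. Discount each cash flow and weight by its year:
  t   CF        PV=CF/(1+0.0975)^t    t·PV
  1     2,250.00     2,050.1139     2,050.1139
  2     2,250.00     1,867.9853     3,735.9707
  3     2,250.00     1,702.0367     5,106.1102
  4     2,250.00     1,550.8307     6,203.3230
  5     2,250.00     1,413.0576     7,065.2881
  6     2,250.00     1,287.5240     7,725.1442
  7     2,250.00     1,173.1426     8,211.9984
  8     2,250.00     1,068.9227     8,551.3813
  9    52,250.00    22,617.5487   203,557.9385
  Σ                 34,731.1624   252,207.2683
Price P = Σ PV = 34,731.1624.
Macaulay duration = Σ(t·PV) / P = 252,207.2683 / 34,731.1624 = 7.26170 years.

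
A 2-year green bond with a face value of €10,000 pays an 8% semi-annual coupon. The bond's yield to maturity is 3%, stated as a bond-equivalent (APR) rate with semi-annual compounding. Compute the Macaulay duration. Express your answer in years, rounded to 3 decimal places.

1.893 years

Periodic yield y = 0.015. Discount each cash flow and weight by its period:
  t   CF        PV=CF/(1+0.015)^t    t·PV
  1       400.00       394.0887       394.0887
  2       400.00       388.2647       776.5294
  3       400.00       382.5268     1,147.5804
  4    10,400.00     9,798.7160    39,194.8640
  Σ                 10,963.5962    41,513.0624
Price P = Σ PV = 10,963.5962.
Macaulay duration = Σ(t·PV) / P = 41,513.0624 / 10,963.5962 = 3.78645 half-year periods.
In years: 3.78645 / 2 = 1.89322 years.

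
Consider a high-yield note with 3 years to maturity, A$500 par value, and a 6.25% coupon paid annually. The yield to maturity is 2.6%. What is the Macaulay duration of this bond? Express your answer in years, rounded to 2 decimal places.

Periodic yield y = 0.026. Discount each cash flow and weight by its year:
  t   CF        PV=CF/(1+0.026)^t    t·PV
  1        31.25        30.4581        30.4581
  2        31.25        29.6862        59.3725
  3       531.25       491.8774     1,475.6322
  Σ                    552.0217     1,565.4628
Price P = Σ PV = 552.0217.
Macaulay duration = Σ(t·PV) / P = 1,565.4628 / 552.0217 = 2.83587 years.

2.84 years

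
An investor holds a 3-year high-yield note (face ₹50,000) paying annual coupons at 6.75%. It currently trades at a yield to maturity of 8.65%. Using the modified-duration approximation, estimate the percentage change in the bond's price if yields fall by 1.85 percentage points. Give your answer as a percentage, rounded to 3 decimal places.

+4.784%

Periodic yield y = 0.0865. Modified duration first:
  t   CF        PV=CF/(1+0.0865)^t    t·PV
  1     3,375.00     3,106.3046     3,106.3046
  2     3,375.00     2,859.0011     5,718.0021
  3    53,375.00    41,614.8847   124,844.6542
  Σ                 47,580.1904   133,668.9610
P = 47,580.1904; D_Mac = 2.80934 yrs; D_mod = 2.80934/(1+0.0865) = 2.58568 yrs.
ΔP/P ≈ -D_mod · Δy = -2.58568 × (-0.0185) = +0.047835 = +4.7835%.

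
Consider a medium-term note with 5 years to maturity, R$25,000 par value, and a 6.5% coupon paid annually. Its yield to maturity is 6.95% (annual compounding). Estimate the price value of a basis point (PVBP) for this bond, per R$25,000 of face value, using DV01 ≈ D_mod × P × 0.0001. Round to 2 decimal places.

R$10.14

Periodic yield y = 0.0695.
  t   CF        PV=CF/(1+0.0695)^t    t·PV
  1     1,625.00     1,519.4016     1,519.4016
  2     1,625.00     1,420.6653     2,841.3307
  3     1,625.00     1,328.3453     3,985.0360
  4     1,625.00     1,242.0246     4,968.0985
  5    26,625.00    19,027.6727    95,138.3634
  Σ                 24,538.1096   108,452.2303
P = 24,538.1096; D_Mac = 4.41975 yrs; D_mod = 4.13254 yrs.
DV01 ≈ 4.13254 × 24,538.1096 × 0.0001 = 10.140461.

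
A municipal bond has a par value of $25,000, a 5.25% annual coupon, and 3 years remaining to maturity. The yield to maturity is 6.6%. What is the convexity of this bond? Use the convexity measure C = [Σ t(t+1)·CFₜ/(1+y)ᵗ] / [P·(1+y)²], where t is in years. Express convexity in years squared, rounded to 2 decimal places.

With y = 0.066:
  t   CF        PV=CF/(1+0.066)^t    t·PV        t(t+1)·PV
  1     1,312.50     1,231.2383     1,231.2383       2,462.4765
  2     1,312.50     1,155.0078     2,310.0155       6,930.0466
  3    26,312.50    21,721.5343    65,164.6030     260,658.4120
  Σ                 24,107.7804    68,705.8568     270,050.9352
P = 24,107.7804.
Convexity = Σ t(t+1)·PV / [P·(1+y)²] = 270,050.9352 / (24,107.7804 × 1.136356) = 9.85766.

9.86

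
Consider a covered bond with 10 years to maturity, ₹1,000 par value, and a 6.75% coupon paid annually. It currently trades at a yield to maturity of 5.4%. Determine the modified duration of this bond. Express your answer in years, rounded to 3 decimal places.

7.317 years

Periodic yield y = 0.054. First find Macaulay duration:
  t   CF        PV=CF/(1+0.054)^t    t·PV
  1        67.50        64.0417        64.0417
  2        67.50        60.7607       121.5213
  3        67.50        57.6477       172.9431
  4        67.50        54.6942       218.7768
  5        67.50        51.8920       259.4602
  6        67.50        49.2334       295.4006
  7        67.50        46.7110       326.9772
  8        67.50        44.3179       354.5430
  9        67.50        42.0473       378.4258
  10    1,067.50       630.9018     6,309.0181
  Σ                  1,102.2478     8,501.1079
P = 1,102.2478; Macaulay duration = 8,501.1079 / 1,102.2478 = 7.71252 years.
Modified duration = D_Mac / (1 + y) = 7.71252 / 1.054 = 7.31738 years.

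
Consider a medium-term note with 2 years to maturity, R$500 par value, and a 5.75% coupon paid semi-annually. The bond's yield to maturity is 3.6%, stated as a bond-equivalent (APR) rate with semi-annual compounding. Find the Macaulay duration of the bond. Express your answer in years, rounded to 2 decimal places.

Periodic yield y = 0.018. Discount each cash flow and weight by its period:
  t   CF        PV=CF/(1+0.018)^t    t·PV
  1       14.375        14.1208        14.1208
  2       14.375        13.8711        27.7423
  3       14.375        13.6259        40.8776
  4      514.375       478.9484     1,915.7937
  Σ                    520.5663     1,998.5344
Price P = Σ PV = 520.5663.
Macaulay duration = Σ(t·PV) / P = 1,998.5344 / 520.5663 = 3.83915 half-year periods.
In years: 3.83915 / 2 = 1.91958 years.

1.92 years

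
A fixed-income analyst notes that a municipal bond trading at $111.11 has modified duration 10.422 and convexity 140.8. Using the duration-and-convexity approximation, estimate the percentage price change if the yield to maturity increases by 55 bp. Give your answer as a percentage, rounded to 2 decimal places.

-5.52%

Duration effect: -D_mod·Δy = -10.422 × (+0.0055) = -0.057321
Convexity effect: ½·C·(Δy)² = 0.5 × 140.8 × (0.0055)² = +0.0021296
ΔP/P ≈ -0.057321 + 0.0021296 = -0.0551914
= -5.51914%.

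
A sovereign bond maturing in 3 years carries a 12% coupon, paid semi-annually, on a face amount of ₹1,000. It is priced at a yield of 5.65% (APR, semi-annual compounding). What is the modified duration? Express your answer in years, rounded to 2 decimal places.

2.57 years

Periodic yield y = 0.02825. First find Macaulay duration:
  t   CF        PV=CF/(1+0.02825)^t    t·PV
  1        60.00        58.3516        58.3516
  2        60.00        56.7484       113.4969
  3        60.00        55.1893       165.5680
  4        60.00        53.6731       214.6923
  5        60.00        52.1985       260.9923
  6     1,060.00       896.8371     5,381.0225
  Σ                  1,172.9979     6,194.1234
P = 1,172.9979; Macaulay duration = 6,194.1234 / 1,172.9979 = 5.28059 half-year periods = 2.64030 years.
Modified duration = D_Mac / (1 + y) = 2.64030 / 1.02825 = 2.56776 years.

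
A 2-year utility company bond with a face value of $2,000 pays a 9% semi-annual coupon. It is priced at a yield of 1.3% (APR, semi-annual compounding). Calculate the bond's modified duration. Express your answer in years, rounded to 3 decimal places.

1.872 years

Periodic yield y = 0.0065. First find Macaulay duration:
  t   CF        PV=CF/(1+0.0065)^t    t·PV
  1        90.00        89.4188        89.4188
  2        90.00        88.8413       177.6826
  3        90.00        88.2676       264.8027
  4     2,090.00     2,036.5317     8,146.1267
  Σ                  2,303.0593     8,678.0308
P = 2,303.0593; Macaulay duration = 8,678.0308 / 2,303.0593 = 3.76804 half-year periods = 1.88402 years.
Modified duration = D_Mac / (1 + y) = 1.88402 / 1.0065 = 1.87186 years.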